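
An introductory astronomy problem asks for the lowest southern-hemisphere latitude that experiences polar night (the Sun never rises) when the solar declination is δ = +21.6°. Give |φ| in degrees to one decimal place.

Polar night requires cos H₀ = −tan φ tan δ ≥ 1, i.e. tan φ tan δ ≤ −1.
The boundary is |tan φ| · |tan δ| = 1, so |φ| = 90° − |δ| = 90° − 21.6° = 68.4° in the southern hemisphere.

|φ| = 68.4°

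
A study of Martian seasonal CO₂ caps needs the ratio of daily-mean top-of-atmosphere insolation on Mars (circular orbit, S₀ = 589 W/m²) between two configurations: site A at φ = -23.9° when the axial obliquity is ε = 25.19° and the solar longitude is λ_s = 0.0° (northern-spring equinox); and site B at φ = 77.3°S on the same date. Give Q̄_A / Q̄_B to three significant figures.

— Configuration A (φ=-23.9°):
Solar declination: sin δ = sin ε · sin λ_s = sin 25.19° × sin 0.0° = 0.00000, so δ = +0.000°.
cos H₀ = −tan(-23.9°) tan(+0.000°) = 0.0000, H₀ = 1.5708 rad.
Bracket: H₀ sin φ sin δ + cos φ cos δ sin H₀ = 1.5708×-0.40514×0.00000 + 0.91425×1.00000×1.00000 = -0.000000 + 0.914250 = 0.914250.
Q̄ = (S₀/π) × [bracket] = (589/π) × 0.914250 = 171.41 W/m².
— Configuration B (φ=-77.3°):
cos H₀ = −tan(-77.3°) tan(+0.000°) = 0.0000, H₀ = 1.5708 rad.
Bracket: H₀ sin φ sin δ + cos φ cos δ sin H₀ = 1.5708×-0.97553×0.00000 + 0.21985×1.00000×1.00000 = -0.000000 + 0.219850 = 0.219850.
Q̄ = (S₀/π) × [bracket] = (589/π) × 0.219850 = 41.218 W/m².
Ratio Q̄_A / Q̄_B = 171.41 / 41.218 = 4.159.

Q̄_A / Q̄_B ≈ 4.16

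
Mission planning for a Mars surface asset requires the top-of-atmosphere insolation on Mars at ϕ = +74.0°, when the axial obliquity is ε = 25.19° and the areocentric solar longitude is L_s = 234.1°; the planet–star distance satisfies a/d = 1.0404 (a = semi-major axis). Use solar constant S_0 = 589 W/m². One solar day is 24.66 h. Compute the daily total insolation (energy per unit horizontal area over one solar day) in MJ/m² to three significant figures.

0.00 MJ/m²

sin δ = sin 25.19° × sin 234.1° = -0.34477, so δ = -20.168°.
cos h₀ = −tan(+74.0°) tan(-20.168°) = 1.2809 ≥ 1 ⇒ polar night, h₀ = 0 and Q̄ = 0.
Inverse-square distance factor (a/d)² = 1.0404² = 1.082432.
Daily total = Q̄ × 24.66 h × 3600 s/h = 0.00 MJ/m².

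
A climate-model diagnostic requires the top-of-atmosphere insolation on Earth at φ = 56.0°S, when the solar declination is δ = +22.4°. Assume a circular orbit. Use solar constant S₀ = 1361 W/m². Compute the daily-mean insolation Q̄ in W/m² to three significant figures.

cos H₀ = −tan(-56.0°) tan(+22.400°) = 0.6111, H₀ = 0.9134 rad.
Bracket: H₀ sin φ sin δ + cos φ cos δ sin H₀ = 0.9134×-0.82904×0.38107 + 0.55919×0.92455×0.79158 = -0.288563 + 0.409246 = 0.120683.
Q̄ = (S₀/π) × [bracket] = (1361/π) × 0.120683 = 52.28 W/m².

Q̄ ≈ 52.3 W/m²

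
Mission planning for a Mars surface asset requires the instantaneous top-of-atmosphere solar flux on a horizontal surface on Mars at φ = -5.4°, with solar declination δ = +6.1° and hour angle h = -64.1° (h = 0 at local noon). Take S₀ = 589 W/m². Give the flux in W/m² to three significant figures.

249 W/m²

cos θ_z = sin φ sin δ + cos φ cos δ cos h = -0.010000 + 0.432401 = 0.422401.
Flux = S₀ · cos θ_z = 589 × 0.422401 = 248.8 W/m².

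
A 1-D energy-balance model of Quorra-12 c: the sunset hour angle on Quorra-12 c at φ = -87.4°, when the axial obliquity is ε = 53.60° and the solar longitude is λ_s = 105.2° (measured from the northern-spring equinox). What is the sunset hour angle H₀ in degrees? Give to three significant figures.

H₀ = 0.00°

Solar declination: sin δ = sin ε · sin λ_s = sin 53.60° × sin 105.2° = 0.77674, so δ = +50.963°.
cos H₀ = −tan φ · tan δ = 27.1583 ≥ 1, so the host star never rises (polar night) and H₀ = 0.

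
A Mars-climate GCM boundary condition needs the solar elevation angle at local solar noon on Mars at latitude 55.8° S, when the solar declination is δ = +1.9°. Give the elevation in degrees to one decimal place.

32.3°

At local noon the hour angle is zero, so the zenith angle equals |ϕ − δ| = |-55.8° − (+1.900°)| = 57.700°.
Elevation = 90° − 57.700° = 32.3°.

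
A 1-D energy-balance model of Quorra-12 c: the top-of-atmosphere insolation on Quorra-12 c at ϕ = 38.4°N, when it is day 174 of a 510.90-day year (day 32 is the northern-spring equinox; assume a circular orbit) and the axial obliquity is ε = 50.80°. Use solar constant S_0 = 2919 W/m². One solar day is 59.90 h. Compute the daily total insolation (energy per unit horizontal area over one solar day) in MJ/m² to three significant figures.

300 MJ/m²

Solar longitude: L_s = 360° × (174 − 32)/510.90 = 100.059°.
sin δ = sin 50.80° × sin 100.059° = 0.76303, so δ = +49.732°.
cos h₀ = −tan(+38.4°) tan(+49.732°) = -0.9357, h₀ = 2.7809 rad.
Bracket: h₀ sin ϕ sin δ + cos ϕ cos δ sin h₀ = 2.7809×0.62115×0.76303 + 0.78369×0.64636×0.35290 = 1.318024 + 0.178760 = 1.496784.
Q̄ = (S_0/π) × [bracket] = (2919/π) × 1.496784 = 1390.7 W/m².
Daily total = Q̄ × 59.90 h × 3600 s/h = 1390.7 × 59.90 × 3600 / 10⁶ = 299.9 MJ/m².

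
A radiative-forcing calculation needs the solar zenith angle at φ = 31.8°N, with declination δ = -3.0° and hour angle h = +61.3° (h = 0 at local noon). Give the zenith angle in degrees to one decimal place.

θ_z = 67.7°

cos θ_z = sin φ sin δ + cos φ cos δ cos h = -0.027579 + 0.407579 = 0.380000.
θ_z = arccos(0.380000) = 67.7°.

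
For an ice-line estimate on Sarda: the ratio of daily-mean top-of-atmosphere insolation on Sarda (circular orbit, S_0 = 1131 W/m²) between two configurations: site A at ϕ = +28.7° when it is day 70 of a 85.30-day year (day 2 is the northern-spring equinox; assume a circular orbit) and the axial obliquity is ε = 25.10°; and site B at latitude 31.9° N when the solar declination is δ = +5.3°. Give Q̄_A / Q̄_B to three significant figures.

Q̄_A / Q̄_B ≈ 0.563

— Configuration A (ϕ=+28.7°):
Solar longitude: L_s = 360° × (70 − 2)/85.30 = 286.987°.
sin δ = sin 25.10° × sin 286.987° = -0.40569, so δ = -23.934°.
cos h₀ = −tan(+28.7°) tan(-23.934°) = 0.2430, h₀ = 1.3253 rad.
Bracket: h₀ sin ϕ sin δ + cos ϕ cos δ sin h₀ = 1.3253×0.48022×-0.40569 + 0.87715×0.91401×0.97002 = -0.258196 + 0.777688 = 0.519492.
Q̄ = (S_0/π) × [bracket] = (1131/π) × 0.519492 = 187.02 W/m².
— Configuration B (ϕ=+31.9°):
cos h₀ = −tan(+31.9°) tan(+5.300°) = -0.0577, h₀ = 1.6286 rad.
Bracket: h₀ sin ϕ sin δ + cos ϕ cos δ sin h₀ = 1.6286×0.52844×0.09237 + 0.84897×0.99572×0.99833 = 0.079495 + 0.843925 = 0.923420.
Q̄ = (S_0/π) × [bracket] = (1131/π) × 0.923420 = 332.44 W/m².
Ratio Q̄_A / Q̄_B = 187.02 / 332.44 = 0.5626.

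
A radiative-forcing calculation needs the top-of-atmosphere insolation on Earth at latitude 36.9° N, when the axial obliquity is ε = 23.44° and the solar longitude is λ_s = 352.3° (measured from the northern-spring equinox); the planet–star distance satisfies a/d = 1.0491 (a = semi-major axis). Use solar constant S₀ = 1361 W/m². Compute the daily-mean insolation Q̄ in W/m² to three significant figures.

Solar declination: sin δ = sin ε · sin λ_s = sin 23.44° × sin 352.3° = -0.05330, so δ = -3.055°.
cos H₀ = −tan(+36.9°) tan(-3.055°) = 0.0401, H₀ = 1.5307 rad.
Bracket: H₀ sin φ sin δ + cos φ cos δ sin H₀ = 1.5307×0.60042×-0.05330 + 0.79968×0.99858×0.99920 = -0.048986 + 0.797906 = 0.748920.
Inverse-square distance factor (a/d)² = 1.0491² = 1.100611.
Q̄ = (S₀/π) × 1.100611 × [bracket] = (1361/π) × 1.100611 × 0.748920 = 357.1 W/m².

Q̄ ≈ 357 W/m²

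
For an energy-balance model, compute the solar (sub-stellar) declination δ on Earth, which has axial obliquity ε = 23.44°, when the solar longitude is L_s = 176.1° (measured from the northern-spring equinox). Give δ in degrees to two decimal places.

sin δ = sin ε · sin L_s = sin 23.44° × sin 176.1° = 0.027056.
δ = arcsin(0.027056) = +1.55°.

δ = +1.55°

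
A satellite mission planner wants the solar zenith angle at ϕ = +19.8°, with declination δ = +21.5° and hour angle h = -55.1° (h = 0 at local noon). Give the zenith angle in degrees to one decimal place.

θ_z = 51.3°

cos θ_z = sin ϕ sin δ + cos ϕ cos δ cos h = 0.124148 + 0.500863 = 0.625011.
θ_z = arccos(0.625011) = 51.3°.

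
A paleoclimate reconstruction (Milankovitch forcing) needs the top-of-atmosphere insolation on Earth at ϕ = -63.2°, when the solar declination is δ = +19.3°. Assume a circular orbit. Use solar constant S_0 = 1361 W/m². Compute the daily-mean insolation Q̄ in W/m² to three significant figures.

cos h₀ = −tan(-63.2°) tan(+19.300°) = 0.6933, h₀ = 0.8048 rad.
Bracket: h₀ sin ϕ sin δ + cos ϕ cos δ sin h₀ = 0.8048×-0.89259×0.33051 + 0.45088×0.94380×0.72068 = -0.237424 + 0.306679 = 0.069255.
Q̄ = (S_0/π) × [bracket] = (1361/π) × 0.069255 = 30.00 W/m².

Q̄ ≈ 30.0 W/m²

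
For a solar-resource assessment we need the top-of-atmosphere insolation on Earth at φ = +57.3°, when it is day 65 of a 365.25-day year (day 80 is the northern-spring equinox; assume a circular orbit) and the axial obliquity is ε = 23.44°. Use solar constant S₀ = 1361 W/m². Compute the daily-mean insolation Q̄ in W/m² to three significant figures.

Solar longitude: λ_s = 360° × (65 − 80)/365.25 = -14.784°, i.e. -14.784° + 360° = 345.216°.
sin δ = sin 23.44° × sin 345.216° = -0.10151, so δ = -5.826°.
cos H₀ = −tan(+57.3°) tan(-5.826°) = 0.1589, H₀ = 1.4112 rad.
Bracket: H₀ sin φ sin δ + cos φ cos δ sin H₀ = 1.4112×0.84151×-0.10151 + 0.54024×0.99483×0.98729 = -0.120547 + 0.530616 = 0.410069.
Q̄ = (S₀/π) × [bracket] = (1361/π) × 0.410069 = 177.6 W/m².

Q̄ ≈ 178 W/m²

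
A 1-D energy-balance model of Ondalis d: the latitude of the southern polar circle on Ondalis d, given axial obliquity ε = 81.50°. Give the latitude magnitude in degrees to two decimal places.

The polar circle is the lowest latitude that experiences at least one full rotation of continuous darkness at the northern-summer solstice; it lies at |φ| = 90° − ε = 90° − 81.50° = 8.50°.

8.50°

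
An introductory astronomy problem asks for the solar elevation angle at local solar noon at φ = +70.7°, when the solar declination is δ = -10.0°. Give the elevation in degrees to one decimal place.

9.3°

At local noon the hour angle is zero, so the zenith angle equals |φ − δ| = |+70.7° − (-10.000°)| = 80.700°.
Elevation = 90° − 80.700° = 9.3°.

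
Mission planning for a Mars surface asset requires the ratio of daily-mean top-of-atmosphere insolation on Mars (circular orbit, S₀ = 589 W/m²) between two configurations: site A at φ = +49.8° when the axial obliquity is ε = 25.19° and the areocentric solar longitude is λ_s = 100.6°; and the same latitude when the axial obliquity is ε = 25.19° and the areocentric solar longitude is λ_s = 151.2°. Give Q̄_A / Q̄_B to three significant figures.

— Configuration A (φ=+49.8°):
sin δ = sin 25.19° × sin 100.6° = 0.41836, so δ = +24.731°.
cos H₀ = −tan(+49.8°) tan(+24.731°) = -0.5451, H₀ = 2.1472 rad.
Bracket: H₀ sin φ sin δ + cos φ cos δ sin H₀ = 2.1472×0.76380×0.41836 + 0.64546×0.90828×0.83840 = 0.686124 + 0.491519 = 1.177643.
Q̄ = (S₀/π) × [bracket] = (589/π) × 1.177643 = 220.79 W/m².
— Configuration B (φ=+49.8°):
sin δ = sin 25.19° × sin 151.2° = 0.20504, so δ = +11.832°.
cos H₀ = −tan(+49.8°) tan(+11.832°) = -0.2479, H₀ = 1.8213 rad.
Bracket: H₀ sin φ sin δ + cos φ cos δ sin H₀ = 1.8213×0.76380×0.20504 + 0.64546×0.97875×0.96878 = 0.285233 + 0.612021 = 0.897254.
Q̄ = (S₀/π) × [bracket] = (589/π) × 0.897254 = 168.22 W/m².
Ratio Q̄_A / Q̄_B = 220.79 / 168.22 = 1.313.

Q̄_A / Q̄_B ≈ 1.31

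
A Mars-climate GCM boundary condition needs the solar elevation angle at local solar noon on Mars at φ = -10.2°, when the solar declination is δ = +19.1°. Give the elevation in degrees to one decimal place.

60.7°

At local noon the hour angle is zero, so the zenith angle equals |φ − δ| = |-10.2° − (+19.100°)| = 29.300°.
Elevation = 90° − 29.300° = 60.7°.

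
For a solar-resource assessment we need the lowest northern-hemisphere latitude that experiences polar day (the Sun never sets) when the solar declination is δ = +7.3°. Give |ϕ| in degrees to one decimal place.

Polar day requires cos h₀ = −tan ϕ tan δ ≤ −1, i.e. tan ϕ tan δ ≥ 1.
The boundary is |tan ϕ| · |tan δ| = 1, so |ϕ| = 90° − |δ| = 90° − 7.3° = 82.7° in the northern hemisphere.

|ϕ| = 82.7°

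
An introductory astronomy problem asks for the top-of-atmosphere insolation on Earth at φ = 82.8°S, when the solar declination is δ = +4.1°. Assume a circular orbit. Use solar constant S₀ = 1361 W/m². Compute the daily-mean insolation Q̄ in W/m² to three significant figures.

Q̄ ≈ 14.9 W/m²

cos H₀ = −tan(-82.8°) tan(+4.100°) = 0.5674, H₀ = 0.9674 rad.
Bracket: H₀ sin φ sin δ + cos φ cos δ sin H₀ = 0.9674×-0.99211×0.07150 + 0.12533×0.99744×0.82343 = -0.068623 + 0.102936 = 0.034313.
Q̄ = (S₀/π) × [bracket] = (1361/π) × 0.034313 = 14.87 W/m².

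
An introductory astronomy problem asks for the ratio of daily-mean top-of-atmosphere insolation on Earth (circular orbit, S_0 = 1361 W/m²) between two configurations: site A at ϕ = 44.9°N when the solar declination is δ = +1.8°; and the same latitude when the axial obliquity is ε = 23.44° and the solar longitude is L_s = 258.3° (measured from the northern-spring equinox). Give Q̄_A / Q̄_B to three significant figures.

— Configuration A (ϕ=+44.9°):
cos h₀ = −tan(+44.9°) tan(+1.800°) = -0.0313, h₀ = 1.6021 rad.
Bracket: h₀ sin ϕ sin δ + cos ϕ cos δ sin h₀ = 1.6021×0.70587×0.03141 + 0.70834×0.99951×0.99951 = 0.035521 + 0.707646 = 0.743167.
Q̄ = (S_0/π) × [bracket] = (1361/π) × 0.743167 = 321.95 W/m².
— Configuration B (ϕ=+44.9°):
Solar declination: sin δ = sin ε · sin L_s = sin 23.44° × sin 258.3° = -0.38952, so δ = -22.925°.
cos h₀ = −tan(+44.9°) tan(-22.925°) = 0.4215, h₀ = 1.1357 rad.
Bracket: h₀ sin ϕ sin δ + cos ϕ cos δ sin h₀ = 1.1357×0.70587×-0.38952 + 0.70834×0.92102×0.90685 = -0.312261 + 0.591625 = 0.279364.
Q̄ = (S_0/π) × [bracket] = (1361/π) × 0.279364 = 121.03 W/m².
Ratio Q̄_A / Q̄_B = 321.95 / 121.03 = 2.660.

Q̄_A / Q̄_B ≈ 2.66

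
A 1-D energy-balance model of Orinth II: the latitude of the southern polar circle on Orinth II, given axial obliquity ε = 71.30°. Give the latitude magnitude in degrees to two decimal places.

The polar circle is the lowest latitude that experiences at least one full rotation of continuous darkness at the northern-summer solstice; it lies at |ϕ| = 90° − ε = 90° − 71.30° = 18.70°.

18.70°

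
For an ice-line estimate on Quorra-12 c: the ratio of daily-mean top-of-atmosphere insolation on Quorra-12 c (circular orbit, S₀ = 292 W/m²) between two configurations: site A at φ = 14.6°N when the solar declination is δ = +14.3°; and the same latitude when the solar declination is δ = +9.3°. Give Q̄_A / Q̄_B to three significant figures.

Q̄_A / Q̄_B ≈ 1.02

— Configuration A (φ=+14.6°):
cos H₀ = −tan(+14.6°) tan(+14.300°) = -0.0664, H₀ = 1.6372 rad.
Bracket: H₀ sin φ sin δ + cos φ cos δ sin H₀ = 1.6372×0.25207×0.24700 + 0.96771×0.96902×0.99779 = 0.101934 + 0.935658 = 1.037592.
Q̄ = (S₀/π) × [bracket] = (292/π) × 1.037592 = 96.441 W/m².
— Configuration B (φ=+14.6°):
cos H₀ = −tan(+14.6°) tan(+9.300°) = -0.0427, H₀ = 1.6135 rad.
Bracket: H₀ sin φ sin δ + cos φ cos δ sin H₀ = 1.6135×0.25207×0.16160 + 0.96771×0.98686×0.99909 = 0.065725 + 0.954125 = 1.019850.
Q̄ = (S₀/π) × [bracket] = (292/π) × 1.019850 = 94.791 W/m².
Ratio Q̄_A / Q̄_B = 96.441 / 94.791 = 1.017.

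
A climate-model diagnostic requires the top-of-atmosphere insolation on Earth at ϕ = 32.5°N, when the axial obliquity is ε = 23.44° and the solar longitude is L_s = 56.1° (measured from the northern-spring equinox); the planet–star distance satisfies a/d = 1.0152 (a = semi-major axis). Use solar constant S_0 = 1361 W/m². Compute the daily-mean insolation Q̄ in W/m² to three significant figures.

Q̄ ≈ 489 W/m²

Solar declination: sin δ = sin ε · sin L_s = sin 23.44° × sin 56.1° = 0.33017, so δ = +19.279°.
cos h₀ = −tan(+32.5°) tan(+19.279°) = -0.2228, h₀ = 1.7955 rad.
Bracket: h₀ sin ϕ sin δ + cos ϕ cos δ sin h₀ = 1.7955×0.53730×0.33017 + 0.84339×0.94392×0.97486 = 0.318522 + 0.776079 = 1.094601.
Inverse-square distance factor (a/d)² = 1.0152² = 1.030631.
Q̄ = (S_0/π) × 1.030631 × [bracket] = (1361/π) × 1.030631 × 1.094601 = 488.7 W/m².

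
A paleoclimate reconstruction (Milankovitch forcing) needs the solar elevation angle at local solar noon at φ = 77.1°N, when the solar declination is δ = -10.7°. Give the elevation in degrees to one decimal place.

2.2°

At local noon the hour angle is zero, so the zenith angle equals |φ − δ| = |+77.1° − (-10.700°)| = 87.800°.
Elevation = 90° − 87.800° = 2.2°.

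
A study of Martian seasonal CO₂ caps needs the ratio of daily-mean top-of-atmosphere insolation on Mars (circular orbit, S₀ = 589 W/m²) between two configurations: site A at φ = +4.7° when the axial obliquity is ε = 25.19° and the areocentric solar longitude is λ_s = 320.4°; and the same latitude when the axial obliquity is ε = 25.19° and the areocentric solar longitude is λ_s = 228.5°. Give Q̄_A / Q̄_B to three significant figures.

Q̄_A / Q̄_B ≈ 1.02

— Configuration A (φ=+4.7°):
sin δ = sin 25.19° × sin 320.4° = -0.27130, so δ = -15.742°.
cos H₀ = −tan(+4.7°) tan(-15.742°) = 0.0232, H₀ = 1.5476 rad.
Bracket: H₀ sin φ sin δ + cos φ cos δ sin H₀ = 1.5476×0.08194×-0.27130 + 0.99664×0.96249×0.99973 = -0.034404 + 0.958997 = 0.924593.
Q̄ = (S₀/π) × [bracket] = (589/π) × 0.924593 = 173.35 W/m².
— Configuration B (φ=+4.7°):
sin δ = sin 25.19° × sin 228.5° = -0.31877, so δ = -18.589°.
cos H₀ = −tan(+4.7°) tan(-18.589°) = 0.0277, H₀ = 1.5431 rad.
Bracket: H₀ sin φ sin δ + cos φ cos δ sin H₀ = 1.5431×0.08194×-0.31877 + 0.99664×0.94783×0.99962 = -0.040306 + 0.944286 = 0.903980.
Q̄ = (S₀/π) × [bracket] = (589/π) × 0.903980 = 169.48 W/m².
Ratio Q̄_A / Q̄_B = 173.35 / 169.48 = 1.023.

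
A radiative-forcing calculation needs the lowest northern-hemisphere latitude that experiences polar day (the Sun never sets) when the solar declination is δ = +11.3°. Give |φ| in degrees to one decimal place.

Polar day requires cos H₀ = −tan φ tan δ ≤ −1, i.e. tan φ tan δ ≥ 1.
The boundary is |tan φ| · |tan δ| = 1, so |φ| = 90° − |δ| = 90° − 11.3° = 78.7° in the northern hemisphere.

|φ| = 78.7°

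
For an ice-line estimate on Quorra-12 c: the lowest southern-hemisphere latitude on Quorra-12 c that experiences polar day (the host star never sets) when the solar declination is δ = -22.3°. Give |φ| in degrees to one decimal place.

|φ| = 67.7°

Polar day requires cos H₀ = −tan φ tan δ ≤ −1, i.e. tan φ tan δ ≥ 1.
The boundary is |tan φ| · |tan δ| = 1, so |φ| = 90° − |δ| = 90° − 22.3° = 67.7° in the southern hemisphere.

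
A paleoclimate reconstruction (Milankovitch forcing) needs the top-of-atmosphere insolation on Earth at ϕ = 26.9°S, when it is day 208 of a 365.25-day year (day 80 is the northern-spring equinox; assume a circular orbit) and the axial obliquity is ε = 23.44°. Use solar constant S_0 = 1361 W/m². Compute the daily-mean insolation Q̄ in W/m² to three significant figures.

Q̄ ≈ 272 W/m²

Solar longitude: L_s = 360° × (208 − 80)/365.25 = 126.160°.
sin δ = sin 23.44° × sin 126.160° = 0.32116, so δ = +18.733°.
cos h₀ = −tan(-26.9°) tan(+18.733°) = 0.1720, h₀ = 1.3979 rad.
Bracket: h₀ sin ϕ sin δ + cos ϕ cos δ sin h₀ = 1.3979×-0.45243×0.32116 + 0.89180×0.94702×0.98509 = -0.203118 + 0.831960 = 0.628842.
Q̄ = (S_0/π) × [bracket] = (1361/π) × 0.628842 = 272.4 W/m².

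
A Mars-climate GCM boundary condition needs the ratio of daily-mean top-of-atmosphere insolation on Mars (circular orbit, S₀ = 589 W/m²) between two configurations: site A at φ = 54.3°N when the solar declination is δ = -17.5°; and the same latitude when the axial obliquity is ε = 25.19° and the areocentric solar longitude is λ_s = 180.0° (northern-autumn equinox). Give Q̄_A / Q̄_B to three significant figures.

Q̄_A / Q̄_B ≈ 0.390

— Configuration A (φ=+54.3°):
cos H₀ = −tan(+54.3°) tan(-17.500°) = 0.4388, H₀ = 1.1166 rad.
Bracket: H₀ sin φ sin δ + cos φ cos δ sin H₀ = 1.1166×0.81208×-0.30071 + 0.58354×0.95372×0.89859 = -0.272674 + 0.500096 = 0.227422.
Q̄ = (S₀/π) × [bracket] = (589/π) × 0.227422 = 42.638 W/m².
— Configuration B (φ=+54.3°):
sin δ = sin 25.19° × sin 180.0° = 0.00000, so δ = +0.000°.
cos H₀ = −tan(+54.3°) tan(+0.000°) = -0.0000, H₀ = 1.5708 rad.
Bracket: H₀ sin φ sin δ + cos φ cos δ sin H₀ = 1.5708×0.81208×0.00000 + 0.58354×1.00000×1.00000 = 0.000000 + 0.583540 = 0.583540.
Q̄ = (S₀/π) × [bracket] = (589/π) × 0.583540 = 109.40 W/m².
Ratio Q̄_A / Q̄_B = 42.638 / 109.40 = 0.3897.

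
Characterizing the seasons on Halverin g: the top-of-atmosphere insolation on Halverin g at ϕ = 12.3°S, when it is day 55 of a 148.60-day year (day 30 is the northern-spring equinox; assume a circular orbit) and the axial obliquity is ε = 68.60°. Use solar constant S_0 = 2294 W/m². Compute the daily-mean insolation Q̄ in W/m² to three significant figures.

Q̄ ≈ 239 W/m²

Solar longitude: L_s = 360° × (55 − 30)/148.60 = 60.565°.
sin δ = sin 68.60° × sin 60.565° = 0.81087, so δ = +54.181°.
cos h₀ = −tan(-12.3°) tan(+54.181°) = 0.3021, h₀ = 1.2639 rad.
Bracket: h₀ sin ϕ sin δ + cos ϕ cos δ sin h₀ = 1.2639×-0.21303×0.81087 + 0.97705×0.58522×0.95327 = -0.218326 + 0.545069 = 0.326743.
Q̄ = (S_0/π) × [bracket] = (2294/π) × 0.326743 = 238.6 W/m².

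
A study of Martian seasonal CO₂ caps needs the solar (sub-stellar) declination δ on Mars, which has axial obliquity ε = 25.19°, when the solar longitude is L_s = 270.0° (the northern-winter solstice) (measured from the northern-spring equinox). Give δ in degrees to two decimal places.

δ = -25.19°

sin δ = sin ε · sin L_s = sin 25.19° × sin 270.0° = -0.425621.
δ = arcsin(-0.425621) = -25.19°.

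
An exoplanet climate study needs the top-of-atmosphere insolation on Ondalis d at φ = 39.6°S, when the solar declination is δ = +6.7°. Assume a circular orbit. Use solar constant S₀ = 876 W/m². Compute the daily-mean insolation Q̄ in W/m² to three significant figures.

Q̄ ≈ 182 W/m²

cos H₀ = −tan(-39.6°) tan(+6.700°) = 0.0972, H₀ = 1.4735 rad.
Bracket: H₀ sin φ sin δ + cos φ cos δ sin H₀ = 1.4735×-0.63742×0.11667 + 0.77051×0.99317×0.99527 = -0.109581 + 0.761628 = 0.652047.
Q̄ = (S₀/π) × [bracket] = (876/π) × 0.652047 = 181.8 W/m².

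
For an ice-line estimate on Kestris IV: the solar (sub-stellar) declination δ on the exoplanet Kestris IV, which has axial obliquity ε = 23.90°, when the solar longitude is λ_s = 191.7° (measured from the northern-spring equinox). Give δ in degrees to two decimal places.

δ = -4.71°

sin δ = sin ε · sin λ_s = sin 23.90° × sin 191.7° = -0.082158.
δ = arcsin(-0.082158) = -4.71°.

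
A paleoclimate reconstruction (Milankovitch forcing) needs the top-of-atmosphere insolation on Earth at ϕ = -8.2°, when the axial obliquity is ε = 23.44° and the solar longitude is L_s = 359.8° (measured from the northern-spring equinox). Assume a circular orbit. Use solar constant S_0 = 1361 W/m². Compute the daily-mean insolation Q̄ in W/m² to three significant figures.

Solar declination: sin δ = sin ε · sin L_s = sin 23.44° × sin 359.8° = -0.00139, so δ = -0.080°.
cos h₀ = −tan(-8.2°) tan(-0.080°) = -0.0002, h₀ = 1.5710 rad.
Bracket: h₀ sin ϕ sin δ + cos ϕ cos δ sin h₀ = 1.5710×-0.14263×-0.00139 + 0.98978×1.00000×1.00000 = 0.000311 + 0.989780 = 0.990091.
Q̄ = (S_0/π) × [bracket] = (1361/π) × 0.990091 = 428.9 W/m².

Q̄ ≈ 429 W/m²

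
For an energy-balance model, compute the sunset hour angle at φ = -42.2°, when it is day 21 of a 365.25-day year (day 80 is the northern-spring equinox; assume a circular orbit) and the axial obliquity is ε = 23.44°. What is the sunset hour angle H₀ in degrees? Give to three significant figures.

Solar longitude: λ_s = 360° × (21 − 80)/365.25 = -58.152°, i.e. -58.152° + 360° = 301.848°.
sin δ = sin 23.44° × sin 301.848° = -0.33790, so δ = -19.749°.
cos H₀ = −tan φ · tan δ = −tan(-42.2°) × tan(-19.749°) = -0.3255, so H₀ = 1.9024 rad = 109.00°.

H₀ = 109°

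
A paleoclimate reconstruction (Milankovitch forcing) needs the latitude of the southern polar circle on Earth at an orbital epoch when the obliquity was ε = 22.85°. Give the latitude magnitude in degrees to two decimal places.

67.15°

The polar circle is the lowest latitude that experiences at least one full rotation of continuous darkness at the northern-summer solstice; it lies at |φ| = 90° − ε = 90° − 22.85° = 67.15°.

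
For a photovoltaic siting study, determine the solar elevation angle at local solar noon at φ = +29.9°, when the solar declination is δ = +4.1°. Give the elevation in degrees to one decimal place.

64.2°

At local noon the hour angle is zero, so the zenith angle equals |φ − δ| = |+29.9° − (+4.100°)| = 25.800°.
Elevation = 90° − 25.800° = 64.2°.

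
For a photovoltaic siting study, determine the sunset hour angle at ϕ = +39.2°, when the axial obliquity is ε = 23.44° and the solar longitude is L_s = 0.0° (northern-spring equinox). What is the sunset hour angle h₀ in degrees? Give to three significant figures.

h₀ = 90.0°

Solar declination: sin δ = sin ε · sin L_s = sin 23.44° × sin 0.0° = 0.00000, so δ = +0.000°.
cos h₀ = −tan ϕ · tan δ = −tan(+39.2°) × tan(+0.000°) = -0.0000, so h₀ = 1.5708 rad = 90.00°.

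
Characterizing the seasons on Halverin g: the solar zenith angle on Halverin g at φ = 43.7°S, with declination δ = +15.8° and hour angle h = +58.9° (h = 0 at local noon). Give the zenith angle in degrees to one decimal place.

cos θ_z = sin φ sin δ + cos φ cos δ cos h = -0.188114 + 0.359327 = 0.171213.
θ_z = arccos(0.171213) = 80.1°.

θ_z = 80.1°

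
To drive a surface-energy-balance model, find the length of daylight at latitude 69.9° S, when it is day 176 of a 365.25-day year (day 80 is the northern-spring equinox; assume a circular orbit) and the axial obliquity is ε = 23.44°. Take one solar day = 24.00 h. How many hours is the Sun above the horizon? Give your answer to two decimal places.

Solar longitude: L_s = 360° × (176 − 80)/365.25 = 94.620°.
sin δ = sin 23.44° × sin 94.620° = 0.39650, so δ = +23.359°.
cos h₀ = −tan ϕ · tan δ = 1.1802 ≥ 1, so the Sun never rises (polar night) and h₀ = 0.
Daylight = 2h₀/(2π) × 24.00 h = (0.0000/π) × 24.00 = 0.00 h.

0.00 h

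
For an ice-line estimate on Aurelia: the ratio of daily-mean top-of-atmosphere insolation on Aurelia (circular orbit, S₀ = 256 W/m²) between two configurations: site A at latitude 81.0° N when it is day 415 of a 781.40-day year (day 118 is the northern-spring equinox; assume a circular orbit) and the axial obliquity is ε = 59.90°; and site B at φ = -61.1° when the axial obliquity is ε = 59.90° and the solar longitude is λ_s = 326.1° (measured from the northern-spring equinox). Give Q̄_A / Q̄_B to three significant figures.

— Configuration A (φ=+81.0°):
Solar longitude: λ_s = 360° × (415 − 118)/781.40 = 136.831°.
sin δ = sin 59.90° × sin 136.831° = 0.59189, so δ = +36.291°.
cos H₀ = −tan(+81.0°) tan(+36.291°) = -4.6364 ≤ −1 ⇒ polar day, H₀ = π.
Bracket: H₀ sin φ sin δ + cos φ cos δ sin H₀ = 3.1416×0.98769×0.59189 + 0.15643×0.80602×0.00000 = 1.836591 + 0.000000 = 1.836591.
Q̄ = (S₀/π) × [bracket] = (256/π) × 1.836591 = 149.66 W/m².
— Configuration B (φ=-61.1°):
Solar declination: sin δ = sin ε · sin λ_s = sin 59.90° × sin 326.1° = -0.48253, so δ = -28.851°.
cos H₀ = −tan(-61.1°) tan(-28.851°) = -0.9980, H₀ = 3.0780 rad.
Bracket: H₀ sin φ sin δ + cos φ cos δ sin H₀ = 3.0780×-0.87546×-0.48253 + 0.48328×0.87588×0.06351 = 1.300257 + 0.026883 = 1.327140.
Q̄ = (S₀/π) × [bracket] = (256/π) × 1.327140 = 108.15 W/m².
Ratio Q̄_A / Q̄_B = 149.66 / 108.15 = 1.384.

Q̄_A / Q̄_B ≈ 1.38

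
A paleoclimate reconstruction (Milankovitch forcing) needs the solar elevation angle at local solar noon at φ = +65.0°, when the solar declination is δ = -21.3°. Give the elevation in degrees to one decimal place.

3.7°

At local noon the hour angle is zero, so the zenith angle equals |φ − δ| = |+65.0° − (-21.300°)| = 86.300°.
Elevation = 90° − 86.300° = 3.7°.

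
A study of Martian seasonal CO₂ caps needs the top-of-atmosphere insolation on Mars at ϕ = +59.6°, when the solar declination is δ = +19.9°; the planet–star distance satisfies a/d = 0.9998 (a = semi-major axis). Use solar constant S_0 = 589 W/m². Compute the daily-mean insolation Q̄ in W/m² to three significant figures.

Q̄ ≈ 193 W/m²

cos h₀ = −tan(+59.6°) tan(+19.900°) = -0.6170, h₀ = 2.2357 rad.
Bracket: h₀ sin ϕ sin δ + cos ϕ cos δ sin h₀ = 2.2357×0.86251×0.34038 + 0.50603×0.94029×0.78696 = 0.656359 + 0.374447 = 1.030806.
Inverse-square distance factor (a/d)² = 0.9998² = 0.999600.
Q̄ = (S_0/π) × 0.999600 × [bracket] = (589/π) × 0.999600 × 1.030806 = 193.2 W/m².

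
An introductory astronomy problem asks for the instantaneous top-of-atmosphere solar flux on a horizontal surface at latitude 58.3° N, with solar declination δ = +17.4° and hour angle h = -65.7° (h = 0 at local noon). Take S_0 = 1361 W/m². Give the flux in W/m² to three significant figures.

cos θ_z = sin ϕ sin δ + cos ϕ cos δ cos h = 0.254427 + 0.206344 = 0.460771.
Flux = S_0 · cos θ_z = 1361 × 0.460771 = 627.1 W/m².

627 W/m²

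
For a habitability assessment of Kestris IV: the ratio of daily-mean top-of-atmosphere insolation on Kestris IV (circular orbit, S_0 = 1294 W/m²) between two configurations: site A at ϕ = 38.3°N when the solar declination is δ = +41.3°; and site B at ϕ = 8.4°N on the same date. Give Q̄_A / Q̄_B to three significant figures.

— Configuration A (ϕ=+38.3°):
cos h₀ = −tan(+38.3°) tan(+41.300°) = -0.6938, h₀ = 2.3376 rad.
Bracket: h₀ sin ϕ sin δ + cos ϕ cos δ sin h₀ = 2.3376×0.61978×0.66000 + 0.78478×0.75126×0.72015 = 0.956207 + 0.424582 = 1.380789.
Q̄ = (S_0/π) × [bracket] = (1294/π) × 1.380789 = 568.74 W/m².
— Configuration B (ϕ=+8.4°):
cos h₀ = −tan(+8.4°) tan(+41.300°) = -0.1297, h₀ = 1.7009 rad.
Bracket: h₀ sin ϕ sin δ + cos ϕ cos δ sin h₀ = 1.7009×0.14608×0.66000 + 0.98927×0.75126×0.99155 = 0.163989 + 0.736919 = 0.900908.
Q̄ = (S_0/π) × [bracket] = (1294/π) × 0.900908 = 371.08 W/m².
Ratio Q̄_A / Q̄_B = 568.74 / 371.08 = 1.533.

Q̄_A / Q̄_B ≈ 1.53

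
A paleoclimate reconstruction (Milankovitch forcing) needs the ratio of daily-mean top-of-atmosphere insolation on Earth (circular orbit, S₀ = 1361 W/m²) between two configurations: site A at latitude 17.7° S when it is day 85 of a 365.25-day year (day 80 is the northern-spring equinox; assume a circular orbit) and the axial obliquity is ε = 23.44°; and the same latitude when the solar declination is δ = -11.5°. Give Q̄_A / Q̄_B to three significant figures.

— Configuration A (φ=-17.7°):
Solar longitude: λ_s = 360° × (85 − 80)/365.25 = 4.928°.
sin δ = sin 23.44° × sin 4.928° = 0.03417, so δ = +1.958°.
cos H₀ = −tan(-17.7°) tan(+1.958°) = 0.0109, H₀ = 1.5599 rad.
Bracket: H₀ sin φ sin δ + cos φ cos δ sin H₀ = 1.5599×-0.30403×0.03417 + 0.95266×0.99942×0.99994 = -0.016205 + 0.952050 = 0.935845.
Q̄ = (S₀/π) × [bracket] = (1361/π) × 0.935845 = 405.43 W/m².
— Configuration B (φ=-17.7°):
cos H₀ = −tan(-17.7°) tan(-11.500°) = -0.0649, H₀ = 1.6358 rad.
Bracket: H₀ sin φ sin δ + cos φ cos δ sin H₀ = 1.6358×-0.30403×-0.19937 + 0.95266×0.97992×0.99789 = 0.099153 + 0.931561 = 1.030714.
Q̄ = (S₀/π) × [bracket] = (1361/π) × 1.030714 = 446.53 W/m².
Ratio Q̄_A / Q̄_B = 405.43 / 446.53 = 0.9080.

Q̄_A / Q̄_B ≈ 0.908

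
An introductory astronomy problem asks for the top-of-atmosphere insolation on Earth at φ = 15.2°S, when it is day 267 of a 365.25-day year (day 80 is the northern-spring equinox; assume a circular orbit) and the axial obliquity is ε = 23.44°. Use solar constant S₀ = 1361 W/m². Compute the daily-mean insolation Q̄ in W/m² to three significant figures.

Q̄ ≈ 423 W/m²

Solar longitude: λ_s = 360° × (267 − 80)/365.25 = 184.312°.
sin δ = sin 23.44° × sin 184.312° = -0.02991, so δ = -1.714°.
cos H₀ = −tan(-15.2°) tan(-1.714°) = -0.0081, H₀ = 1.5789 rad.
Bracket: H₀ sin φ sin δ + cos φ cos δ sin H₀ = 1.5789×-0.26219×-0.02991 + 0.96502×0.99955×0.99997 = 0.012382 + 0.964557 = 0.976939.
Q̄ = (S₀/π) × [bracket] = (1361/π) × 0.976939 = 423.2 W/m².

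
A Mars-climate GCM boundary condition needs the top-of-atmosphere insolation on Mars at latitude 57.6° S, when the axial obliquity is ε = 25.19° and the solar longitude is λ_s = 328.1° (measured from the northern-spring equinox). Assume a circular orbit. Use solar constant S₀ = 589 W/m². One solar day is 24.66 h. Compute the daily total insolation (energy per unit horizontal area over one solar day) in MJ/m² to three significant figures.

14.2 MJ/m²

Solar declination: sin δ = sin ε · sin λ_s = sin 25.19° × sin 328.1° = -0.22491, so δ = -12.998°.
cos H₀ = −tan(-57.6°) tan(-12.998°) = -0.3637, H₀ = 1.9431 rad.
Bracket: H₀ sin φ sin δ + cos φ cos δ sin H₀ = 1.9431×-0.84433×-0.22491 + 0.53583×0.97438×0.93151 = 0.368991 + 0.486343 = 0.855334.
Q̄ = (S₀/π) × [bracket] = (589/π) × 0.855334 = 160.36 W/m².
Daily total = Q̄ × 24.66 h × 3600 s/h = 160.36 × 24.66 × 3600 / 10⁶ = 14.24 MJ/m².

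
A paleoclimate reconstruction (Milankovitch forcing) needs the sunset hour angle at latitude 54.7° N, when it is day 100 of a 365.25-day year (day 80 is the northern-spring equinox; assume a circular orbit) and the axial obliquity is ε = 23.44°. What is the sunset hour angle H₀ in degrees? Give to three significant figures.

Solar longitude: λ_s = 360° × (100 − 80)/365.25 = 19.713°.
sin δ = sin 23.44° × sin 19.713° = 0.13417, so δ = +7.711°.
cos H₀ = −tan φ · tan δ = −tan(+54.7°) × tan(+7.711°) = -0.1912, so H₀ = 1.7632 rad = 101.02°.

H₀ = 101°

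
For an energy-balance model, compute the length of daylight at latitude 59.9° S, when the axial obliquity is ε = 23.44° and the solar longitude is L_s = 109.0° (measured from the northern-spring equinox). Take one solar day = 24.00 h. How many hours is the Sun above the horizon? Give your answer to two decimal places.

6.07 h

Solar declination: sin δ = sin ε · sin L_s = sin 23.44° × sin 109.0° = 0.37612, so δ = +22.093°.
cos h₀ = −tan ϕ · tan δ = −tan(-59.9°) × tan(+22.093°) = 0.7003, so h₀ = 0.7950 rad = 45.55°.
Daylight = 2h₀/(2π) × 24.00 h = (0.7950/π) × 24.00 = 6.07 h.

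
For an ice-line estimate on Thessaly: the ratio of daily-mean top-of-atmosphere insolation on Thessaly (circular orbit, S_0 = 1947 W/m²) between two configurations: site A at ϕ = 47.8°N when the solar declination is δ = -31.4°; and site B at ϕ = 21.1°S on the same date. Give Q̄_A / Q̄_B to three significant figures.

Q̄_A / Q̄_B ≈ 0.0923

— Configuration A (ϕ=+47.8°):
cos h₀ = −tan(+47.8°) tan(-31.400°) = 0.6732, h₀ = 0.8323 rad.
Bracket: h₀ sin ϕ sin δ + cos ϕ cos δ sin h₀ = 0.8323×0.74080×-0.52101 + 0.67172×0.85355×0.73948 = -0.321238 + 0.423978 = 0.102740.
Q̄ = (S_0/π) × [bracket] = (1947/π) × 0.102740 = 63.673 W/m².
— Configuration B (ϕ=-21.1°):
cos h₀ = −tan(-21.1°) tan(-31.400°) = -0.2355, h₀ = 1.8086 rad.
Bracket: h₀ sin ϕ sin δ + cos ϕ cos δ sin h₀ = 1.8086×-0.36000×-0.52101 + 0.93295×0.85355×0.97187 = 0.339228 + 0.773919 = 1.113147.
Q̄ = (S_0/π) × [bracket] = (1947/π) × 1.113147 = 689.87 W/m².
Ratio Q̄_A / Q̄_B = 63.673 / 689.87 = 0.09230.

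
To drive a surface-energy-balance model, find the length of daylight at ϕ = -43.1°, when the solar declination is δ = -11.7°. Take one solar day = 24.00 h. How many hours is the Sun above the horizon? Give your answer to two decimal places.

cos h₀ = −tan ϕ · tan δ = −tan(-43.1°) × tan(-11.700°) = -0.1938, so h₀ = 1.7658 rad = 101.17°.
Daylight = 2h₀/(2π) × 24.00 h = (1.7658/π) × 24.00 = 13.49 h.

13.49 h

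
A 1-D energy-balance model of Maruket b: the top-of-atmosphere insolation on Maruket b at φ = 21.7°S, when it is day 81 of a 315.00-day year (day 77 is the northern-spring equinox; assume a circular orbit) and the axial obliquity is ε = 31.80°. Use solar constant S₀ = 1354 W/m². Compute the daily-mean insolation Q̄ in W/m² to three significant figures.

Q̄ ≈ 390 W/m²

Solar longitude: λ_s = 360° × (81 − 77)/315.00 = 4.571°.
sin δ = sin 31.80° × sin 4.571° = 0.04200, so δ = +2.407°.
cos H₀ = −tan(-21.7°) tan(+2.407°) = 0.0167, H₀ = 1.5541 rad.
Bracket: H₀ sin φ sin δ + cos φ cos δ sin H₀ = 1.5541×-0.36975×0.04200 + 0.92913×0.99912×0.99986 = -0.024134 + 0.928182 = 0.904048.
Q̄ = (S₀/π) × [bracket] = (1354/π) × 0.904048 = 389.6 W/m².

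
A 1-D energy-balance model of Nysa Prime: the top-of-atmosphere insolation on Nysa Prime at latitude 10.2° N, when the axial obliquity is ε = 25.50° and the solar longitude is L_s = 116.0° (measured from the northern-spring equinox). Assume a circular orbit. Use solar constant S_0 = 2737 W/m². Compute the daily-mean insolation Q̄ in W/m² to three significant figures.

Solar declination: sin δ = sin ε · sin L_s = sin 25.50° × sin 116.0° = 0.38694, so δ = +22.764°.
cos h₀ = −tan(+10.2°) tan(+22.764°) = -0.0755, h₀ = 1.6464 rad.
Bracket: h₀ sin ϕ sin δ + cos ϕ cos δ sin h₀ = 1.6464×0.17708×0.38694 + 0.98420×0.92210×0.99715 = 0.112810 + 0.904944 = 1.017754.
Q̄ = (S_0/π) × [bracket] = (2737/π) × 1.017754 = 886.7 W/m².

Q̄ ≈ 887 W/m²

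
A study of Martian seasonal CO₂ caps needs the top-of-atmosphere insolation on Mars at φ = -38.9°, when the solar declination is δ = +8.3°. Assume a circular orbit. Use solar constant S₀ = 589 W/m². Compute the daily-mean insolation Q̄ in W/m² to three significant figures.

Q̄ ≈ 119 W/m²

cos H₀ = −tan(-38.9°) tan(+8.300°) = 0.1177, H₀ = 1.4528 rad.
Bracket: H₀ sin φ sin δ + cos φ cos δ sin H₀ = 1.4528×-0.62796×0.14436 + 0.77824×0.98953×0.99305 = -0.131700 + 0.764740 = 0.633040.
Q̄ = (S₀/π) × [bracket] = (589/π) × 0.633040 = 118.7 W/m².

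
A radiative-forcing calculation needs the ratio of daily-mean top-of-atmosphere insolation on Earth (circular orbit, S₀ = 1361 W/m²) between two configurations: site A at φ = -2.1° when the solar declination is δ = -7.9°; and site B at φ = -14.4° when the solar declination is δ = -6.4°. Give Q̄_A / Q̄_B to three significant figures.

— Configuration A (φ=-2.1°):
cos H₀ = −tan(-2.1°) tan(-7.900°) = -0.0051, H₀ = 1.5759 rad.
Bracket: H₀ sin φ sin δ + cos φ cos δ sin H₀ = 1.5759×-0.03664×-0.13744 + 0.99933×0.99051×0.99999 = 0.007936 + 0.989836 = 0.997772.
Q̄ = (S₀/π) × [bracket] = (1361/π) × 0.997772 = 432.25 W/m².
— Configuration B (φ=-14.4°):
cos H₀ = −tan(-14.4°) tan(-6.400°) = -0.0288, H₀ = 1.5996 rad.
Bracket: H₀ sin φ sin δ + cos φ cos δ sin H₀ = 1.5996×-0.24869×-0.11147 + 0.96858×0.99377×0.99959 = 0.044343 + 0.962151 = 1.006494.
Q̄ = (S₀/π) × [bracket] = (1361/π) × 1.006494 = 436.03 W/m².
Ratio Q̄_A / Q̄_B = 432.25 / 436.03 = 0.9913.

Q̄_A / Q̄_B ≈ 0.991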